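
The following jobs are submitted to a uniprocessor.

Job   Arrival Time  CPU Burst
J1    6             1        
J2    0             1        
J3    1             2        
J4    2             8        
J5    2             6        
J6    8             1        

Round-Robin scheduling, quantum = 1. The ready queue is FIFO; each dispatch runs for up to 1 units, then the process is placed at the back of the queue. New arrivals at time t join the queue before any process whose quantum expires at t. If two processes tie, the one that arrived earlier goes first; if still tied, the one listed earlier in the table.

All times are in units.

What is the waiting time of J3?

2

Schedule: | J2 0-1 | J3 1-2 | J4 2-3 | J5 3-4 | J3 4-5 | J4 5-6 | J5 6-7 | J1 7-8 | J4 8-9 | J5 9-10 | J6 10-11 | J4 11-12 | J5 12-13 | J4 13-14 | J5 14-15 | J4 15-16 | J5 16-17 | J4 17-19 |
Completion: J1=8  J2=1  J3=5  J4=19  J5=17  J6=11
Turnaround (C−A): J1=2  J2=1  J3=4  J4=17  J5=15  J6=3
Waiting(J3) = turnaround − burst = 4 − 2 = 2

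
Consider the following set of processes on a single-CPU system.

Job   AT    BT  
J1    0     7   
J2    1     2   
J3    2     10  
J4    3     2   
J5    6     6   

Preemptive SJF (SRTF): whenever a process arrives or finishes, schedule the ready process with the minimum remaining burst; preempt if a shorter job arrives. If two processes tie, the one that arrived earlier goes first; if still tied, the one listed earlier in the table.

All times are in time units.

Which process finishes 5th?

J3

Schedule: | J1 0-1 | J2 1-3 | J4 3-5 | J1 5-11 | J5 11-17 | J3 17-27 |
Completion: J1=11  J2=3  J3=27  J4=5  J5=17
Turnaround (C−A): J1=11  J2=2  J3=25  J4=2  J5=11
Finish order: J2 → J4 → J1 → J5 → J3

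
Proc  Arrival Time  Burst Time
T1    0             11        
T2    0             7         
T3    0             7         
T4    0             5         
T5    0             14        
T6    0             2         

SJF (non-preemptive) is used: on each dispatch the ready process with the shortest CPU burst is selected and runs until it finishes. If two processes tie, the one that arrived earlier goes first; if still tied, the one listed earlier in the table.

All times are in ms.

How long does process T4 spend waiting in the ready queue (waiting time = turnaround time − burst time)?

2

Gantt: | T6 0-2 | T4 2-7 | T2 7-14 | T3 14-21 | T1 21-32 | T5 32-46 |
Completion: T1=32  T2=14  T3=21  T4=7  T5=46  T6=2
Turnaround (C−A): T1=32  T2=14  T3=21  T4=7  T5=46  T6=2
Waiting(T4) = turnaround − burst = 7 − 5 = 2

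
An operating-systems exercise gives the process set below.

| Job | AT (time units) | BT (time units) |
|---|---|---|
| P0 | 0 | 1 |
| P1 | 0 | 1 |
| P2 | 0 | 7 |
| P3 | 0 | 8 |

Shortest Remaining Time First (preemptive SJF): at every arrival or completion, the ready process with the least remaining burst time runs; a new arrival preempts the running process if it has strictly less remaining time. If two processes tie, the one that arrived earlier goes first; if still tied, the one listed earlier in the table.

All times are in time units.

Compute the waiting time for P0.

Gantt: | P0 0-1 | P1 1-2 | P2 2-9 | P3 9-17 |
Completion: P0=1  P1=2  P2=9  P3=17
Waiting(P0) = turnaround − burst = 1 − 1 = 0

0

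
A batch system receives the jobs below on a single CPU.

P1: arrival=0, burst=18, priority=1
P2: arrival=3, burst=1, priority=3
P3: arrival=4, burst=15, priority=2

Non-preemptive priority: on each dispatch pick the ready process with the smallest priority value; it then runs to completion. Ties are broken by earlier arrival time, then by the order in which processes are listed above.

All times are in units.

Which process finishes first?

Timeline: | P1 0-18 | P3 18-33 | P2 33-34 |
Completion: P1=18  P2=34  P3=33
Turnaround (C−A): P1=18  P2=31  P3=29
Finish order: P1 → P3 → P2

P1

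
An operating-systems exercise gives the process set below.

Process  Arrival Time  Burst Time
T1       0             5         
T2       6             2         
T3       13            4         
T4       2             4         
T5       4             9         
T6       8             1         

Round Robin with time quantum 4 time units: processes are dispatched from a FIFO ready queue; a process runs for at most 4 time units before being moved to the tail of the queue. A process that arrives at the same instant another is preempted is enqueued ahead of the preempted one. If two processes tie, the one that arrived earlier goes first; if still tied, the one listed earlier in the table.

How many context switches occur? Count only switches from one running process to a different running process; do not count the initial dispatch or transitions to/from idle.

Gantt: | T1 0-4 | T4 4-8 | T5 8-12 | T1 12-13 | T2 13-15 | T6 15-16 | T5 16-20 | T3 20-24 | T5 24-25 |
Completion: T1=13  T2=15  T3=24  T4=8  T5=25  T6=16

8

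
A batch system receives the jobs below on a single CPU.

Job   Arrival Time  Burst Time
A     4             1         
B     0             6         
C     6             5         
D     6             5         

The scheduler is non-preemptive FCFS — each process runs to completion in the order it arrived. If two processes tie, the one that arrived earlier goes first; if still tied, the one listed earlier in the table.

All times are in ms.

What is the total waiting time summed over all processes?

9

Schedule: | B 0-6 | A 6-7 | C 7-12 | D 12-17 |
Completion: A=7  B=6  C=12  D=17
Turnaround (C−A): A=3  B=6  C=6  D=11
Waiting = turnaround − burst: A=2, B=0, C=1, D=6
Total waiting = 2 + 0 + 1 + 6 = 9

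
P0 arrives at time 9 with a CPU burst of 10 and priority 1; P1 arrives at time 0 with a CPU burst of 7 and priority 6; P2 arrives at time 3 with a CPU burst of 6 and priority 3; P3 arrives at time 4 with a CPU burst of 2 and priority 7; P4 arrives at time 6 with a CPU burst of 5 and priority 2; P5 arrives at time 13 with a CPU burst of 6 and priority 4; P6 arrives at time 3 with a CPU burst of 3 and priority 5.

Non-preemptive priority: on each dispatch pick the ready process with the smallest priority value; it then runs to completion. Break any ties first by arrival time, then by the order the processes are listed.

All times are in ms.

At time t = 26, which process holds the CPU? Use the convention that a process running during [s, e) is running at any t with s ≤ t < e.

Timeline: | P1 0-7 | P4 7-12 | P0 12-22 | P2 22-28 | P5 28-34 | P6 34-37 | P3 37-39 |
Completion: P0=22  P1=7  P2=28  P3=39  P4=12  P5=34  P6=37
Turnaround (C−A): P0=13  P1=7  P2=25  P3=35  P4=6  P5=21  P6=34

P2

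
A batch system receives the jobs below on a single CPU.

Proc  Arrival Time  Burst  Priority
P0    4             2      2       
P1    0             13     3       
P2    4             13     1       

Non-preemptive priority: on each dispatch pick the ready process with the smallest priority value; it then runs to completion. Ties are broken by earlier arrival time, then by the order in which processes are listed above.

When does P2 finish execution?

26

Schedule: | P1 0-13 | P2 13-26 | P0 26-28 |
Completion: P0=28  P1=13  P2=26
Turnaround (C−A): P0=24  P1=13  P2=22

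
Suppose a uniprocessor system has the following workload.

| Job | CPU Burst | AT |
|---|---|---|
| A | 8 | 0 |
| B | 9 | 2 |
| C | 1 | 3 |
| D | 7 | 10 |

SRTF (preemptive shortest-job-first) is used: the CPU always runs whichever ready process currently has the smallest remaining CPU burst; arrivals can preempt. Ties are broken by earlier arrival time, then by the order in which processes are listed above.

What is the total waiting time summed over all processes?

Gantt: | A 0-3 | C 3-4 | A 4-9 | B 9-10 | D 10-17 | B 17-25 |
Completion: A=9  B=25  C=4  D=17
Waiting = turnaround − burst: A=1, B=14, C=0, D=0
Total waiting = 1 + 14 + 0 + 0 = 15

15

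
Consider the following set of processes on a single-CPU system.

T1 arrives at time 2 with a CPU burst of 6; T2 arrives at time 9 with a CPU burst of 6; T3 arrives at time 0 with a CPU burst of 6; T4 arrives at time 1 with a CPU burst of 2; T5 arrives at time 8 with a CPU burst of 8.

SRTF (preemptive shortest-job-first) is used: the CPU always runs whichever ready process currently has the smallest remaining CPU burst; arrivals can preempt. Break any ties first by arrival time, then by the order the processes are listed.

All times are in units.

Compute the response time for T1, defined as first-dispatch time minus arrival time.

6

Gantt: | T3 0-1 | T4 1-3 | T3 3-8 | T1 8-14 | T2 14-20 | T5 20-28 |
Completion: T1=14  T2=20  T3=8  T4=3  T5=28
Response(T1) = first start − arrival = 8 − 2 = 6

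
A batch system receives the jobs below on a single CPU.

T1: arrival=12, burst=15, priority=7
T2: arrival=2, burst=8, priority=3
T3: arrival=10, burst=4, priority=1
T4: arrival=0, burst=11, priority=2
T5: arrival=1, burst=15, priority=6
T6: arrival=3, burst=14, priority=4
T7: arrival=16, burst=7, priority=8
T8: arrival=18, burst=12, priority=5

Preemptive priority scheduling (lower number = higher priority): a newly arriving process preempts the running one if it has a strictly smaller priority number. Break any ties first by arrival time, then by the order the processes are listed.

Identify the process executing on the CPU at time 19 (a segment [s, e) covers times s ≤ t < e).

T2

Gantt: | T4 0-10 | T3 10-14 | T4 14-15 | T2 15-23 | T6 23-37 | T8 37-49 | T5 49-64 | T1 64-79 | T7 79-86 |
Completion: T1=79  T2=23  T3=14  T4=15  T5=64  T6=37  T7=86  T8=49
Turnaround (C−A): T1=67  T2=21  T3=4  T4=15  T5=63  T6=34  T7=70  T8=31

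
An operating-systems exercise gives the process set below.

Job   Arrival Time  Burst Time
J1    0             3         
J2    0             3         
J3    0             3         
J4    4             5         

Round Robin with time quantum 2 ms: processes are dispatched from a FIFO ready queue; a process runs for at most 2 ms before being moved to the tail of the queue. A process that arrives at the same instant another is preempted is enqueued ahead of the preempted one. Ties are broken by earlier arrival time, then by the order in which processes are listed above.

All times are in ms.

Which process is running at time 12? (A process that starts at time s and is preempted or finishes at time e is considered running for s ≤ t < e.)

J4

Timeline: | J1 0-2 | J2 2-4 | J3 4-6 | J1 6-7 | J4 7-9 | J2 9-10 | J3 10-11 | J4 11-14 |
Completion: J1=7  J2=10  J3=11  J4=14
Turnaround (C−A): J1=7  J2=10  J3=11  J4=10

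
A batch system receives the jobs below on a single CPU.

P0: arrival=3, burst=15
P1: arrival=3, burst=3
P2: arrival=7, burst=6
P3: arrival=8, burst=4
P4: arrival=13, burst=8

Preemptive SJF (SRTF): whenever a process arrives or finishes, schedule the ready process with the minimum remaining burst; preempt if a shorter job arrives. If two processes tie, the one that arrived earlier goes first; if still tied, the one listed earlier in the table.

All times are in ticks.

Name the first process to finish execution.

P1

Timeline: | idle 0-3 | P1 3-6 | P0 6-7 | P2 7-8 | P3 8-12 | P2 12-17 | P4 17-25 | P0 25-39 |
Completion: P0=39  P1=6  P2=17  P3=12  P4=25
Turnaround (C−A): P0=36  P1=3  P2=10  P3=4  P4=12
Finish order: P1 → P3 → P2 → P4 → P0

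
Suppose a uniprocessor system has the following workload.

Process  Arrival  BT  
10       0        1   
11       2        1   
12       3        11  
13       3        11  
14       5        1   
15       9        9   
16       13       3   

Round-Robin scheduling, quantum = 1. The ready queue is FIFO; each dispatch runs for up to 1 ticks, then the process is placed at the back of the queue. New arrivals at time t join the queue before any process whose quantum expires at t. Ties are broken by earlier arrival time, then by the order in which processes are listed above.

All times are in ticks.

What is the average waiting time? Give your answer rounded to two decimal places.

10.57

Timeline: | 10 0-1 | idle 1-2 | 11 2-3 | 12 3-4 | 13 4-5 | 12 5-6 | 14 6-7 | 13 7-8 | 12 8-9 | 13 9-10 | 15 10-11 | 12 11-12 | 13 12-13 | 15 13-14 | 12 14-15 | 16 15-16 | 13 16-17 | 15 17-18 | 12 18-19 | 16 19-20 | 13 20-21 | 15 21-22 | 12 22-23 | 16 23-24 | 13 24-25 | 15 25-26 | 12 26-27 | 13 27-28 | 15 28-29 | 12 29-30 | 13 30-31 | 15 31-32 | 12 32-33 | 13 33-34 | 15 34-35 | 12 35-36 | 13 36-37 | 15 37-38 |
Completion: 10=1  11=3  12=36  13=37  14=7  15=38  16=24
Waiting times: 10=0, 11=0, 12=22, 13=23, 14=1, 15=20, 16=8
Average waiting = (0+0+22+23+1+20+8) / 7 = 74/7 = 10.57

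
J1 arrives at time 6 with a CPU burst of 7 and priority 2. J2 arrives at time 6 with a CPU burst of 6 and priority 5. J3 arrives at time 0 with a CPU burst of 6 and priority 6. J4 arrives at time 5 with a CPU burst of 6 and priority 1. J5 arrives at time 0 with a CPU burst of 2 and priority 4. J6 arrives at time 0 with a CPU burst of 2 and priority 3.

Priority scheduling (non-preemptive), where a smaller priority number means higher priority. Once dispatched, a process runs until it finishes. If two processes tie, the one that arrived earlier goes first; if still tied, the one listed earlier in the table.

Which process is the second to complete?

J5

Gantt: | J6 0-2 | J5 2-4 | J3 4-10 | J4 10-16 | J1 16-23 | J2 23-29 |
Completion: J1=23  J2=29  J3=10  J4=16  J5=4  J6=2
Turnaround (C−A): J1=17  J2=23  J3=10  J4=11  J5=4  J6=2
Finish order: J6 → J5 → J3 → J4 → J1 → J2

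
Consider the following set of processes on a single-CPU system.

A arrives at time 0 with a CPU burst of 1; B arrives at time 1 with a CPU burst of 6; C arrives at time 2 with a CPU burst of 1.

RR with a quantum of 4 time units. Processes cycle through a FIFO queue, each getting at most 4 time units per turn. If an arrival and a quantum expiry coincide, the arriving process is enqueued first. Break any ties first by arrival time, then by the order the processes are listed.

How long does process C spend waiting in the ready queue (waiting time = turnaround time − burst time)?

Gantt: | A 0-1 | B 1-5 | C 5-6 | B 6-8 |
Completion: A=1  B=8  C=6
Turnaround (C−A): A=1  B=7  C=4
Waiting(C) = turnaround − burst = 4 − 1 = 3

3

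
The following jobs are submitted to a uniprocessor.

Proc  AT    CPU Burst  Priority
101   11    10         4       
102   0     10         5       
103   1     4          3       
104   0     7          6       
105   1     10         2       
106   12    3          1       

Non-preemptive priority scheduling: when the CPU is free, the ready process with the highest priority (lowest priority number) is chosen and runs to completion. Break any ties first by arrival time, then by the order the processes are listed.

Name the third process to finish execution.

106

Gantt: | 102 0-10 | 105 10-20 | 106 20-23 | 103 23-27 | 101 27-37 | 104 37-44 |
Completion: 101=37  102=10  103=27  104=44  105=20  106=23
Turnaround (C−A): 101=26  102=10  103=26  104=44  105=19  106=11
Finish order: 102 → 105 → 106 → 103 → 101 → 104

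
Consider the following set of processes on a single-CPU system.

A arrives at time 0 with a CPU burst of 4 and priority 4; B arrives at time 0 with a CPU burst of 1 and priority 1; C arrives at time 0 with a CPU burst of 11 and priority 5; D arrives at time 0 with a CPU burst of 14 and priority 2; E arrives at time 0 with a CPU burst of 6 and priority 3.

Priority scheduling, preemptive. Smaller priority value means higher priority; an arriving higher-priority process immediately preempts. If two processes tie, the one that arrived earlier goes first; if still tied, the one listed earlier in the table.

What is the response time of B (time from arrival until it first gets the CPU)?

0

Schedule: | B 0-1 | D 1-15 | E 15-21 | A 21-25 | C 25-36 |
Completion: A=25  B=1  C=36  D=15  E=21
Response(B) = first start − arrival = 0 − 0 = 0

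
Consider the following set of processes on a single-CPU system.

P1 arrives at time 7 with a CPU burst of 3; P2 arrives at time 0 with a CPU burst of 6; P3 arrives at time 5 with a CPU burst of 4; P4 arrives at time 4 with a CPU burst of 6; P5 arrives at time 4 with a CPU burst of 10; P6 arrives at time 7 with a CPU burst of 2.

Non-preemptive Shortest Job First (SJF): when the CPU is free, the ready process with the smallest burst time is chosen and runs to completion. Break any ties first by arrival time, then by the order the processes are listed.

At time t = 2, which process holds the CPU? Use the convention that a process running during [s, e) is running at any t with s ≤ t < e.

Schedule: | P2 0-6 | P3 6-10 | P6 10-12 | P1 12-15 | P4 15-21 | P5 21-31 |
Completion: P1=15  P2=6  P3=10  P4=21  P5=31  P6=12

P2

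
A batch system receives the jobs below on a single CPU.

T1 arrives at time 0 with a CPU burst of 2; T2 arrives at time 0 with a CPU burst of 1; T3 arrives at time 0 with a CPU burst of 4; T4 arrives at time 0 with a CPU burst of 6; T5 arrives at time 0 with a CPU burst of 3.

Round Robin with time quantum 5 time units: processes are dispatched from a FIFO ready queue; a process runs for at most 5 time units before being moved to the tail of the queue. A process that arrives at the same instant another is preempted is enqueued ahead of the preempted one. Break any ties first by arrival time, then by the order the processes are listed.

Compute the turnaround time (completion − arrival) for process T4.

16

Timeline: | T1 0-2 | T2 2-3 | T3 3-7 | T4 7-12 | T5 12-15 | T4 15-16 |
Completion: T1=2  T2=3  T3=7  T4=16  T5=15
Turnaround(T4) = completion − arrival = 16 − 0 = 16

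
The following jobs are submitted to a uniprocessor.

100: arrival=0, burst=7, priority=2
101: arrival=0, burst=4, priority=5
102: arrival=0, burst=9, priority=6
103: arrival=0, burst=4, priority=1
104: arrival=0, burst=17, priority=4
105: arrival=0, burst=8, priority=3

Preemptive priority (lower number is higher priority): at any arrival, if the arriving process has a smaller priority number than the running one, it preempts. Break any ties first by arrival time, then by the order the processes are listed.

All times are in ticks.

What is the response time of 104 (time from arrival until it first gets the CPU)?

19

Gantt: | 103 0-4 | 100 4-11 | 105 11-19 | 104 19-36 | 101 36-40 | 102 40-49 |
Completion: 100=11  101=40  102=49  103=4  104=36  105=19
Turnaround (C−A): 100=11  101=40  102=49  103=4  104=36  105=19
Response(104) = first start − arrival = 19 − 0 = 19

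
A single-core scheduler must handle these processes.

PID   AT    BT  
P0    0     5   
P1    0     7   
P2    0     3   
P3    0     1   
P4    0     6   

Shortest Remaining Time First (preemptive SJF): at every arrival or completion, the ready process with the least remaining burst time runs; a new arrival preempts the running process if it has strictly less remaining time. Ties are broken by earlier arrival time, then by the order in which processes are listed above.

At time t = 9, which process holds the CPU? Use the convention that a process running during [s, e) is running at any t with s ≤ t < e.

P4

Gantt: | P3 0-1 | P2 1-4 | P0 4-9 | P4 9-15 | P1 15-22 |
Completion: P0=9  P1=22  P2=4  P3=1  P4=15
Turnaround (C−A): P0=9  P1=22  P2=4  P3=1  P4=15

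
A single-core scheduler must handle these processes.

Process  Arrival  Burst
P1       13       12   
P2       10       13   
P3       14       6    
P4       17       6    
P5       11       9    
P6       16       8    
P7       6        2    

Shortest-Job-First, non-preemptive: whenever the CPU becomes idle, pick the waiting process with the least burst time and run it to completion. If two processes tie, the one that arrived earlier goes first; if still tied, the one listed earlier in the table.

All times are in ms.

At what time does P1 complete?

64

Gantt: | idle 0-6 | P7 6-8 | idle 8-10 | P2 10-23 | P3 23-29 | P4 29-35 | P6 35-43 | P5 43-52 | P1 52-64 |
Completion: P1=64  P2=23  P3=29  P4=35  P5=52  P6=43  P7=8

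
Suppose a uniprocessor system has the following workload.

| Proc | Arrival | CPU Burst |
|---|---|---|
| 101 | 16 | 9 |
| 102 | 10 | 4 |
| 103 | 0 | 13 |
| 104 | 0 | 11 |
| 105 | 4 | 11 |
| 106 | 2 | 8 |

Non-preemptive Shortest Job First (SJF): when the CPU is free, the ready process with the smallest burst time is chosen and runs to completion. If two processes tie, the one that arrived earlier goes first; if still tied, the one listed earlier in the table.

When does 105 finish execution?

43

Schedule: | 104 0-11 | 102 11-15 | 106 15-23 | 101 23-32 | 105 32-43 | 103 43-56 |
Completion: 101=32  102=15  103=56  104=11  105=43  106=23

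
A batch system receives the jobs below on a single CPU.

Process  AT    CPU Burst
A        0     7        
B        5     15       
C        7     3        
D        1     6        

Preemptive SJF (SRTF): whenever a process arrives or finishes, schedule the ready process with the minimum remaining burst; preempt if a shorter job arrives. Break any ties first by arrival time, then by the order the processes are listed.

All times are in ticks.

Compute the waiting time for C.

Schedule: | A 0-7 | C 7-10 | D 10-16 | B 16-31 |
Completion: A=7  B=31  C=10  D=16
Turnaround (C−A): A=7  B=26  C=3  D=15
Waiting(C) = turnaround − burst = 3 − 3 = 0

0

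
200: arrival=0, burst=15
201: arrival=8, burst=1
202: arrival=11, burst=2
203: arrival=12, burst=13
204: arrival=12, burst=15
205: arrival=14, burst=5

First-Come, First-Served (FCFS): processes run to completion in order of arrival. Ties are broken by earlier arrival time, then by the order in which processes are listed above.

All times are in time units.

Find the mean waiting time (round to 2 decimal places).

11.50

Gantt: | 200 0-15 | 201 15-16 | 202 16-18 | 203 18-31 | 204 31-46 | 205 46-51 |
Completion: 200=15  201=16  202=18  203=31  204=46  205=51
Waiting times: 200=0, 201=7, 202=5, 203=6, 204=19, 205=32
Average waiting = (0+7+5+6+19+32) / 6 = 69/6 = 11.50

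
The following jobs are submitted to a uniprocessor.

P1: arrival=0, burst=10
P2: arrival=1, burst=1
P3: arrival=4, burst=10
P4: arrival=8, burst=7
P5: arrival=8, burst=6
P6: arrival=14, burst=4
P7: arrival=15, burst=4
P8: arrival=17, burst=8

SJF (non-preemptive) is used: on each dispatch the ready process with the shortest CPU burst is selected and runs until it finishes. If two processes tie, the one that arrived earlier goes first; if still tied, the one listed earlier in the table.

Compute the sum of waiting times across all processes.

89

Gantt: | P1 0-10 | P2 10-11 | P5 11-17 | P6 17-21 | P7 21-25 | P4 25-32 | P8 32-40 | P3 40-50 |
Completion: P1=10  P2=11  P3=50  P4=32  P5=17  P6=21  P7=25  P8=40
Waiting = turnaround − burst: P1=0, P2=9, P3=36, P4=17, P5=3, P6=3, P7=6, P8=15
Total waiting = 0 + 9 + 36 + 17 + 3 + 3 + 6 + 15 = 89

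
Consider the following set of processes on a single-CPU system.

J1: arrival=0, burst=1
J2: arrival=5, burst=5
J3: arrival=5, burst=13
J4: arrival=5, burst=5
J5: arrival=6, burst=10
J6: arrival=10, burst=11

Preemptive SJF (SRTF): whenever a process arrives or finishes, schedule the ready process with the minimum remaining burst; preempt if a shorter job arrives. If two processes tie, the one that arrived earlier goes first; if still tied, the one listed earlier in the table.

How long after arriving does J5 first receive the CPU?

Timeline: | J1 0-1 | idle 1-5 | J2 5-10 | J4 10-15 | J5 15-25 | J6 25-36 | J3 36-49 |
Completion: J1=1  J2=10  J3=49  J4=15  J5=25  J6=36
Turnaround (C−A): J1=1  J2=5  J3=44  J4=10  J5=19  J6=26
Response(J5) = first start − arrival = 15 − 6 = 9

9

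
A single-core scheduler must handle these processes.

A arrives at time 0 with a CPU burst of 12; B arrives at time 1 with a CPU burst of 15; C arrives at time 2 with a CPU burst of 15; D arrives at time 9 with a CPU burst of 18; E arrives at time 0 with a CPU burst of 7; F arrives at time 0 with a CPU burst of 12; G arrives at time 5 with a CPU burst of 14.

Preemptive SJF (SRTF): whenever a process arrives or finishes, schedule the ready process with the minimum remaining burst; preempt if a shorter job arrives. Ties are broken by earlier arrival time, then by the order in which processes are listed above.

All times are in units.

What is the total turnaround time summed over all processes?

313

Schedule: | E 0-7 | A 7-19 | F 19-31 | G 31-45 | B 45-60 | C 60-75 | D 75-93 |
Completion: A=19  B=60  C=75  D=93  E=7  F=31  G=45
Turnaround = completion − arrival: A=19, B=59, C=73, D=84, E=7, F=31, G=40
Total turnaround = 19 + 59 + 73 + 84 + 7 + 31 + 40 = 313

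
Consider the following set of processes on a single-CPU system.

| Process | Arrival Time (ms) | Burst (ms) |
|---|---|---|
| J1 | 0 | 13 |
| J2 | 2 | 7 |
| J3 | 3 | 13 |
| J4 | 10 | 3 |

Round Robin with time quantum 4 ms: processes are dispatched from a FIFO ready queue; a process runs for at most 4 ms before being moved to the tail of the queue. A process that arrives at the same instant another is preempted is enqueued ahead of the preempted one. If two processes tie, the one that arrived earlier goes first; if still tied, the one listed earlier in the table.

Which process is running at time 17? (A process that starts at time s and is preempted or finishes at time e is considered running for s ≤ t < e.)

Gantt: | J1 0-4 | J2 4-8 | J3 8-12 | J1 12-16 | J2 16-19 | J4 19-22 | J3 22-26 | J1 26-30 | J3 30-34 | J1 34-35 | J3 35-36 |
Completion: J1=35  J2=19  J3=36  J4=22
Turnaround (C−A): J1=35  J2=17  J3=33  J4=12

J2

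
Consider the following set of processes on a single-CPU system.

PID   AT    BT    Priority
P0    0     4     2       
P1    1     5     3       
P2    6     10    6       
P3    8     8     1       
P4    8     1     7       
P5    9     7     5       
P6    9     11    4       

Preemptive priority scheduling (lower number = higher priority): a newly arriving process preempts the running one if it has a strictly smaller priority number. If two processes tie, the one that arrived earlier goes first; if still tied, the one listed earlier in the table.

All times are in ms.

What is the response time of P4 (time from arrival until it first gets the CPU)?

Timeline: | P0 0-4 | P1 4-8 | P3 8-16 | P1 16-17 | P6 17-28 | P5 28-35 | P2 35-45 | P4 45-46 |
Completion: P0=4  P1=17  P2=45  P3=16  P4=46  P5=35  P6=28
Response(P4) = first start − arrival = 45 − 8 = 37

37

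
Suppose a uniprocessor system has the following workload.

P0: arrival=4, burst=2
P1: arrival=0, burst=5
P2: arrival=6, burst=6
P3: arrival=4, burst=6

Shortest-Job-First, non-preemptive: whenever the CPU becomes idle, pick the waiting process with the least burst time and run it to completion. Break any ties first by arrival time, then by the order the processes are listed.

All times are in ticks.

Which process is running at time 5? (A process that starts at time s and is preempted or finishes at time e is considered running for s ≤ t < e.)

Timeline: | P1 0-5 | P0 5-7 | P3 7-13 | P2 13-19 |
Completion: P0=7  P1=5  P2=19  P3=13

P0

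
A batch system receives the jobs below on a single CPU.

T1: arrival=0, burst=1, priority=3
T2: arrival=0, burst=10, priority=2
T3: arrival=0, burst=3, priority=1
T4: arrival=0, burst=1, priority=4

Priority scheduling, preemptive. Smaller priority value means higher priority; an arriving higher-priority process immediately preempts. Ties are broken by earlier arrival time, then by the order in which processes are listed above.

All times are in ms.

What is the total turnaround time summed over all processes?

45

Schedule: | T3 0-3 | T2 3-13 | T1 13-14 | T4 14-15 |
Completion: T1=14  T2=13  T3=3  T4=15
Turnaround = completion − arrival: T1=14, T2=13, T3=3, T4=15
Total turnaround = 14 + 13 + 3 + 15 = 45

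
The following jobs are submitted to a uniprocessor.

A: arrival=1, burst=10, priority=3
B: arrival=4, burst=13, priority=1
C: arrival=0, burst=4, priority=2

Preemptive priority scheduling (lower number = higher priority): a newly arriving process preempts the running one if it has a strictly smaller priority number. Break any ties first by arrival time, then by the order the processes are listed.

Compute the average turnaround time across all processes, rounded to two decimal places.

14.33

Schedule: | C 0-4 | B 4-17 | A 17-27 |
Completion: A=27  B=17  C=4
Turnaround (C−A): A=26  B=13  C=4
Turnaround times: A=26, B=13, C=4
Average turnaround = (26+13+4) / 3 = 43/3 = 14.33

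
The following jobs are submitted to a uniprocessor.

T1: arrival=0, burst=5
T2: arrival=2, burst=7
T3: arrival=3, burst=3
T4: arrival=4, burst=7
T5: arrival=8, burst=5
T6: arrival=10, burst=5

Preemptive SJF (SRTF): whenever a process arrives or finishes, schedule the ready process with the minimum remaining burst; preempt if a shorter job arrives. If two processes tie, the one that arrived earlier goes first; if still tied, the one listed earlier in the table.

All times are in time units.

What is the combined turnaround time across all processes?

74

Timeline: | T1 0-5 | T3 5-8 | T5 8-13 | T6 13-18 | T2 18-25 | T4 25-32 |
Completion: T1=5  T2=25  T3=8  T4=32  T5=13  T6=18
Turnaround (C−A): T1=5  T2=23  T3=5  T4=28  T5=5  T6=8
Turnaround = completion − arrival: T1=5, T2=23, T3=5, T4=28, T5=5, T6=8
Total turnaround = 5 + 23 + 5 + 28 + 5 + 8 = 74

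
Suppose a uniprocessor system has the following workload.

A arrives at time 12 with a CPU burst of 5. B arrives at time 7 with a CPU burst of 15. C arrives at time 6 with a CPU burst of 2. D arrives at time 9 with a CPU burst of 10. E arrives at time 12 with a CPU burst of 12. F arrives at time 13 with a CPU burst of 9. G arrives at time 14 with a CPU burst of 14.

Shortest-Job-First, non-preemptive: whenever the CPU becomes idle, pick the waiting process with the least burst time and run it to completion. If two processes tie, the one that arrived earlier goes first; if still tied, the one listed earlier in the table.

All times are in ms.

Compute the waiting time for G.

45

Gantt: | idle 0-6 | C 6-8 | B 8-23 | A 23-28 | F 28-37 | D 37-47 | E 47-59 | G 59-73 |
Completion: A=28  B=23  C=8  D=47  E=59  F=37  G=73
Waiting(G) = turnaround − burst = 59 − 14 = 45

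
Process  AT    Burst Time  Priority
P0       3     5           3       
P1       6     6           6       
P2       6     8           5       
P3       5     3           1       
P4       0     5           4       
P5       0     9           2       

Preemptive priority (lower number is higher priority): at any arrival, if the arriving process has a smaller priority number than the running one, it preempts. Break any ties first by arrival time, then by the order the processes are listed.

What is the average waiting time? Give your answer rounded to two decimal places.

Timeline: | P5 0-5 | P3 5-8 | P5 8-12 | P0 12-17 | P4 17-22 | P2 22-30 | P1 30-36 |
Completion: P0=17  P1=36  P2=30  P3=8  P4=22  P5=12
Waiting times: P0=9, P1=24, P2=16, P3=0, P4=17, P5=3
Average waiting = (9+24+16+0+17+3) / 6 = 69/6 = 11.50

11.50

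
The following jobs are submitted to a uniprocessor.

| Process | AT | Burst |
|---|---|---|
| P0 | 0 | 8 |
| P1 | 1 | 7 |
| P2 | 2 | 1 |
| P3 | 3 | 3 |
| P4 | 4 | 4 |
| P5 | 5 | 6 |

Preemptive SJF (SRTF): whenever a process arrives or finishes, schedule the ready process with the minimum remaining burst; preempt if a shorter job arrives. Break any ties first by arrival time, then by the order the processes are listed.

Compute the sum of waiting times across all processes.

42

Gantt: | P0 0-2 | P2 2-3 | P3 3-6 | P4 6-10 | P0 10-16 | P5 16-22 | P1 22-29 |
Completion: P0=16  P1=29  P2=3  P3=6  P4=10  P5=22
Turnaround (C−A): P0=16  P1=28  P2=1  P3=3  P4=6  P5=17
Waiting = turnaround − burst: P0=8, P1=21, P2=0, P3=0, P4=2, P5=11
Total waiting = 8 + 21 + 0 + 0 + 2 + 11 = 42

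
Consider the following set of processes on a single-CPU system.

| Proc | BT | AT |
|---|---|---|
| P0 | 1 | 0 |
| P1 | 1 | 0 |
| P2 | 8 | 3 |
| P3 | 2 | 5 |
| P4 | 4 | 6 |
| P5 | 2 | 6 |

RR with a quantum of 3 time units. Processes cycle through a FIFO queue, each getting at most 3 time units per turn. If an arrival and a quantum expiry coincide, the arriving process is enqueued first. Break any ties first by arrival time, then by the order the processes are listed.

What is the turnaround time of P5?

7

Gantt: | P0 0-1 | P1 1-2 | idle 2-3 | P2 3-6 | P3 6-8 | P4 8-11 | P5 11-13 | P2 13-16 | P4 16-17 | P2 17-19 |
Completion: P0=1  P1=2  P2=19  P3=8  P4=17  P5=13
Turnaround(P5) = completion − arrival = 13 − 6 = 7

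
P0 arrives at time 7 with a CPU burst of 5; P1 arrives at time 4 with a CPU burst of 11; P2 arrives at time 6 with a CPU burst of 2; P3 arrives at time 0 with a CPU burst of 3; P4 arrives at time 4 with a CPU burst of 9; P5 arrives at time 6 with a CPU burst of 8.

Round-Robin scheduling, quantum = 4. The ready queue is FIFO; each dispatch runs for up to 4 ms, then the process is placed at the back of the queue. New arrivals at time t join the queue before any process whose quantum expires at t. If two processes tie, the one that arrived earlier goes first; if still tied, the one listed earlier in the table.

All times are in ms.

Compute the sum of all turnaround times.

136

Schedule: | P3 0-3 | idle 3-4 | P1 4-8 | P4 8-12 | P2 12-14 | P5 14-18 | P0 18-22 | P1 22-26 | P4 26-30 | P5 30-34 | P0 34-35 | P1 35-38 | P4 38-39 |
Completion: P0=35  P1=38  P2=14  P3=3  P4=39  P5=34
Turnaround (C−A): P0=28  P1=34  P2=8  P3=3  P4=35  P5=28
Turnaround = completion − arrival: P0=28, P1=34, P2=8, P3=3, P4=35, P5=28
Total turnaround = 28 + 34 + 8 + 3 + 35 + 28 = 136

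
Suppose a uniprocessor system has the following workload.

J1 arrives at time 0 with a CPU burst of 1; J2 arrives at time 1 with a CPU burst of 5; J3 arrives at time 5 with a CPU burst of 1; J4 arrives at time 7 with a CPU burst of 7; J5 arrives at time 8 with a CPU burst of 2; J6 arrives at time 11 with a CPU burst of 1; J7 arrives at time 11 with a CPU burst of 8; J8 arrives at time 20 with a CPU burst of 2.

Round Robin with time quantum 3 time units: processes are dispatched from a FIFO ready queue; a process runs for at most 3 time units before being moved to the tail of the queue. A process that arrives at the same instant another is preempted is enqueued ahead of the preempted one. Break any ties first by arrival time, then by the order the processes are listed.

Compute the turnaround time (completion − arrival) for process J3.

2

Gantt: | J1 0-1 | J2 1-6 | J3 6-7 | J4 7-10 | J5 10-12 | J4 12-15 | J6 15-16 | J7 16-19 | J4 19-20 | J7 20-23 | J8 23-25 | J7 25-27 |
Completion: J1=1  J2=6  J3=7  J4=20  J5=12  J6=16  J7=27  J8=25
Turnaround(J3) = completion − arrival = 7 − 5 = 2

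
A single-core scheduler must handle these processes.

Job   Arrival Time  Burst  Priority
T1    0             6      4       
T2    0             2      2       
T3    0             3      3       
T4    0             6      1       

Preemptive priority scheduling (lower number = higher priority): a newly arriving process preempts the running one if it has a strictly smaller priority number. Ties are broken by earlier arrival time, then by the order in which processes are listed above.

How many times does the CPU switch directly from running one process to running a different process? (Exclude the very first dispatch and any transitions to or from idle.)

Schedule: | T4 0-6 | T2 6-8 | T3 8-11 | T1 11-17 |
Completion: T1=17  T2=8  T3=11  T4=6

3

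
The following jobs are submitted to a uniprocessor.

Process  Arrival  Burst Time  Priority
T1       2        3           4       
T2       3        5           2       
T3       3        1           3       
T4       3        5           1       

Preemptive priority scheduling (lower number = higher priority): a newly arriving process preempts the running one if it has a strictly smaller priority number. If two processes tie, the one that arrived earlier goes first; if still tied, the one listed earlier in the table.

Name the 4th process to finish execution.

T1

Timeline: | idle 0-2 | T1 2-3 | T4 3-8 | T2 8-13 | T3 13-14 | T1 14-16 |
Completion: T1=16  T2=13  T3=14  T4=8
Turnaround (C−A): T1=14  T2=10  T3=11  T4=5
Finish order: T4 → T2 → T3 → T1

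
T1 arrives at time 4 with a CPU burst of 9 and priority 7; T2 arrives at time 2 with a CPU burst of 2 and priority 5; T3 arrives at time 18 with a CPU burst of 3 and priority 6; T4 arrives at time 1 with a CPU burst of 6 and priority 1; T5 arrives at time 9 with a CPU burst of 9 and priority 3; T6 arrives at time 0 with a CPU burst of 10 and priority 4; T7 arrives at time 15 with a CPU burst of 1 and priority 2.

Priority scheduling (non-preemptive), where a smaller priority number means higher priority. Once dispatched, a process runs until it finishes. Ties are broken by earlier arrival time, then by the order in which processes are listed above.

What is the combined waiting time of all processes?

Timeline: | T6 0-10 | T4 10-16 | T7 16-17 | T5 17-26 | T2 26-28 | T3 28-31 | T1 31-40 |
Completion: T1=40  T2=28  T3=31  T4=16  T5=26  T6=10  T7=17
Turnaround (C−A): T1=36  T2=26  T3=13  T4=15  T5=17  T6=10  T7=2
Waiting = turnaround − burst: T1=27, T2=24, T3=10, T4=9, T5=8, T6=0, T7=1
Total waiting = 27 + 24 + 10 + 9 + 8 + 0 + 1 = 79

79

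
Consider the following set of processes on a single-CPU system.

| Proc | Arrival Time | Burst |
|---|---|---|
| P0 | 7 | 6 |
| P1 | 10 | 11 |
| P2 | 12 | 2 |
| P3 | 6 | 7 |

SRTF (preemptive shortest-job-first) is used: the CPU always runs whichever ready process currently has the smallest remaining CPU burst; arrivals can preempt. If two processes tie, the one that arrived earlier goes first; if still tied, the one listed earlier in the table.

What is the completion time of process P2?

Schedule: | idle 0-6 | P3 6-13 | P2 13-15 | P0 15-21 | P1 21-32 |
Completion: P0=21  P1=32  P2=15  P3=13

15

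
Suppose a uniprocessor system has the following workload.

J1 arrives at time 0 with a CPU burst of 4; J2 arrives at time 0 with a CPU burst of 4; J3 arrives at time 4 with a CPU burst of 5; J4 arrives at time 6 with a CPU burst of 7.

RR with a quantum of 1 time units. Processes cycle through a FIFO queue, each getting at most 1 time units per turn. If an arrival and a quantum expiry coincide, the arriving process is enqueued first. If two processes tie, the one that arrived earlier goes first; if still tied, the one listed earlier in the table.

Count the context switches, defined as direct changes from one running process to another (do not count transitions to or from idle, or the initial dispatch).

17

Timeline: | J1 0-1 | J2 1-2 | J1 2-3 | J2 3-4 | J1 4-5 | J3 5-6 | J2 6-7 | J1 7-8 | J4 8-9 | J3 9-10 | J2 10-11 | J4 11-12 | J3 12-13 | J4 13-14 | J3 14-15 | J4 15-16 | J3 16-17 | J4 17-20 |
Completion: J1=8  J2=11  J3=17  J4=20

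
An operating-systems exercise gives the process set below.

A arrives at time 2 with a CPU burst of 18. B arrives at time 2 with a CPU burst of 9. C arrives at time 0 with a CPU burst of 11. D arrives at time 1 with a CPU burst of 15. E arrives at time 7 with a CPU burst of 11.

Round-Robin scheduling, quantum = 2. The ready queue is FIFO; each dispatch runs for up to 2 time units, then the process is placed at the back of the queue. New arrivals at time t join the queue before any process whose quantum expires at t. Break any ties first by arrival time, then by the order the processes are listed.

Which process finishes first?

B

Schedule: | C 0-2 | D 2-4 | A 4-6 | B 6-8 | C 8-10 | D 10-12 | A 12-14 | E 14-16 | B 16-18 | C 18-20 | D 20-22 | A 22-24 | E 24-26 | B 26-28 | C 28-30 | D 30-32 | A 32-34 | E 34-36 | B 36-38 | C 38-40 | D 40-42 | A 42-44 | E 44-46 | B 46-47 | C 47-48 | D 48-50 | A 50-52 | E 52-54 | D 54-56 | A 56-58 | E 58-59 | D 59-60 | A 60-64 |
Completion: A=64  B=47  C=48  D=60  E=59
Turnaround (C−A): A=62  B=45  C=48  D=59  E=52
Finish order: B → C → E → D → A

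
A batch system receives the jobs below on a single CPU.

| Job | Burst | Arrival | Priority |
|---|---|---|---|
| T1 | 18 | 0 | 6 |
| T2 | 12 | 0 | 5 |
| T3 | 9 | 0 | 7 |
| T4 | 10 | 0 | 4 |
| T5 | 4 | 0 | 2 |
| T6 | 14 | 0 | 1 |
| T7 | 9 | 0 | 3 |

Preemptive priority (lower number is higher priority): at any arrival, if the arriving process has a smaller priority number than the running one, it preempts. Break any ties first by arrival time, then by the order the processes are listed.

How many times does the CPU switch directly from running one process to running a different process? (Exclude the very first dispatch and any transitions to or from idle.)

Schedule: | T6 0-14 | T5 14-18 | T7 18-27 | T4 27-37 | T2 37-49 | T1 49-67 | T3 67-76 |
Completion: T1=67  T2=49  T3=76  T4=37  T5=18  T6=14  T7=27

6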